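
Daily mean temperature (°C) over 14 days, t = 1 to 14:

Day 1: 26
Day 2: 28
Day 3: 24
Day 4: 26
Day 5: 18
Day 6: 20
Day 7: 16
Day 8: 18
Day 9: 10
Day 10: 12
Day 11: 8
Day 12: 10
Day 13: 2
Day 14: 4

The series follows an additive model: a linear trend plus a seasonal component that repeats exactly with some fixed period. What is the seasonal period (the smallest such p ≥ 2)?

4

First differences y_{t+1} − y_t: 2, -4, 2, -8, 2, -4, 2, -8, 2, -4, …
The difference pattern repeats every 4 terms and not for any smaller step, so p = 4.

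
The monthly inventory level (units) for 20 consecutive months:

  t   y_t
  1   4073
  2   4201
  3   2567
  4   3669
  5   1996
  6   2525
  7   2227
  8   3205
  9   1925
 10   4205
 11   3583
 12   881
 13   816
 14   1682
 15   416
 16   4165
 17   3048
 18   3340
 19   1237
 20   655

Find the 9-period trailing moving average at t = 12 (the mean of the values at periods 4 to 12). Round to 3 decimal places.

Sum of periods 4–12: 3669 + 1996 + 2525 + 2227 + 3205 + 1925 + 4205 + 3583 + 881 = 24216
Divide by 9: 24216 / 9 = 2690.667

2690.667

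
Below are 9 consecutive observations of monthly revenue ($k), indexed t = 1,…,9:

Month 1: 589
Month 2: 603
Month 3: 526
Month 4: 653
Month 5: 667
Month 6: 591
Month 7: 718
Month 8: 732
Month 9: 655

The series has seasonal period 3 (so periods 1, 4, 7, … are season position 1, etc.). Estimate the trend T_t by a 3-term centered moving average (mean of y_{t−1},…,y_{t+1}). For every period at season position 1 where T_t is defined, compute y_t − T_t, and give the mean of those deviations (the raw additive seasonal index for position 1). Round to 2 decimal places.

37.67

Season position 1 occurs at t = 4, 7 (where T_t is defined).
t=4: T_4 = 615.3333; y_4 − T_4 = 653 − 615.3333 = 37.6667
t=7: T_7 = 680.3333; y_7 − T_7 = 718 − 680.3333 = 37.6667
Mean deviation: (37.6667 + 37.6667) / 2 = 37.67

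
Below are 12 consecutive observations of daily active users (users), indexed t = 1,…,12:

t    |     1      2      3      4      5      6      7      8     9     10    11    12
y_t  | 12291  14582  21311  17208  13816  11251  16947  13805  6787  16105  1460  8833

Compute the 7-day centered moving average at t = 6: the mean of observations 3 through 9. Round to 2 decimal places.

14446.43

Sum of periods 3–9: 21311 + 17208 + 13816 + 11251 + 16947 + 13805 + 6787 = 101125
Divide by 7: 101125 / 7 = 14446.43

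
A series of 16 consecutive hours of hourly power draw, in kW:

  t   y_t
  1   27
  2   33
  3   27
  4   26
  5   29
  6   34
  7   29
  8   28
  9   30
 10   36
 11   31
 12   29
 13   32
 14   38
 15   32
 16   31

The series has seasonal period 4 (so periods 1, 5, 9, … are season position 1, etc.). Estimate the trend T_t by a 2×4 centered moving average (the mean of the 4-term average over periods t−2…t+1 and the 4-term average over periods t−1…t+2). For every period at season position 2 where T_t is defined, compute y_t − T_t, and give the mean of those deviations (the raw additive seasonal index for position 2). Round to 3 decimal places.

Season position 2 occurs at t = 6, 10, 14 (where T_t is defined).
t=6: T_6 = 29.75000; y_6 − T_6 = 34 − 29.75000 = 4.25000
t=10: T_10 = 31.37500; y_10 − T_10 = 36 − 31.37500 = 4.62500
t=14: T_14 = 33.00000; y_14 − T_14 = 38 − 33.00000 = 5.00000
Mean deviation: (4.25000 + 4.62500 + 5.00000) / 3 = 4.625

4.625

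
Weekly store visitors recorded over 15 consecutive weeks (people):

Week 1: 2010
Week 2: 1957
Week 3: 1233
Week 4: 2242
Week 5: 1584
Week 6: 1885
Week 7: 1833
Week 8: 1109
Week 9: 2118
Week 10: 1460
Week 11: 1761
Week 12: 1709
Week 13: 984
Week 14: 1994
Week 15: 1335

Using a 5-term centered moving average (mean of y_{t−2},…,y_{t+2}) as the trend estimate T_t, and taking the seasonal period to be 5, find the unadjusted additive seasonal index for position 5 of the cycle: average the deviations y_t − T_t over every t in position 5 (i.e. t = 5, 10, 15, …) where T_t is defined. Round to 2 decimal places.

Season position 5 occurs at t = 5, 10 (where T_t is defined).
t=5: T_5 = 1755.4000; y_5 − T_5 = 1584 − 1755.4000 = -171.4000
t=10: T_10 = 1631.4000; y_10 − T_10 = 1460 − 1631.4000 = -171.4000
Mean deviation: (-171.4000 + -171.4000) / 2 = -171.40

-171.40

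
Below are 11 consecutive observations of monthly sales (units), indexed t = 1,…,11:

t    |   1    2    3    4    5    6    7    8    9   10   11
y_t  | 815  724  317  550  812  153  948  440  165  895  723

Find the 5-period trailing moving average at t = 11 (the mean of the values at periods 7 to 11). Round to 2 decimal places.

Sum of periods 7–11: 948 + 440 + 165 + 895 + 723 = 3171
Divide by 5: 3171 / 5 = 634.20

634.20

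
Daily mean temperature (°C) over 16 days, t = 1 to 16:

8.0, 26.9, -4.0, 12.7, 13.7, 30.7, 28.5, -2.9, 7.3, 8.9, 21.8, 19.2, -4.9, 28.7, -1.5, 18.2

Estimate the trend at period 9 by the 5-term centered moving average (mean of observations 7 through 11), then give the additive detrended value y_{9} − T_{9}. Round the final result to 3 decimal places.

-5.420

Trend T_9 = (28.5 + (-2.9) + 7.3 + 8.9 + 21.8) / 5 = 63.6/5 = 12.72000
Detrended value: 7.3 − 12.72000 = -5.420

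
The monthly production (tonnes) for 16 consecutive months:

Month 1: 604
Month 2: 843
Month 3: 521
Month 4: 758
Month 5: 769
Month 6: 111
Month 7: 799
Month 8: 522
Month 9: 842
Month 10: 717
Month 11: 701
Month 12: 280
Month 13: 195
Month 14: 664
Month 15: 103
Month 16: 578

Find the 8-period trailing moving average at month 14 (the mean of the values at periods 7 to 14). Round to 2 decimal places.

Sum of periods 7–14: 799 + 522 + 842 + 717 + 701 + 280 + 195 + 664 = 4720
Divide by 8: 4720 / 8 = 590.00

590.00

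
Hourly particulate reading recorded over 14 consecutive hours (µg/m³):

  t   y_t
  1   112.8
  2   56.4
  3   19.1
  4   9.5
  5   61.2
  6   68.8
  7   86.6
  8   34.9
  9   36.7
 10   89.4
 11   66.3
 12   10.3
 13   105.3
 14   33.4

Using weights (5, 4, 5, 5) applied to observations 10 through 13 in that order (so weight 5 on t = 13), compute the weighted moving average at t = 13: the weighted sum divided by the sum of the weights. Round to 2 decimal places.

67.91

Weighted sum: 5·89.4 + 4·66.3 + 5·10.3 + 5·105.3 = 447.0 + 265.2 + 51.5 + 526.5 = 1290.2
Weight total: 5 + 4 + 5 + 5 = 19
WMA = 1290.2 / 19 = 67.91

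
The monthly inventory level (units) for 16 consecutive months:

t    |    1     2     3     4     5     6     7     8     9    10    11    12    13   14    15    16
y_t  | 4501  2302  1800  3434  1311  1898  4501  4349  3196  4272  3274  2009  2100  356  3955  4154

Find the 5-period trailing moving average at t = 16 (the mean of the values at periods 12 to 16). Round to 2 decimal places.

2514.80

Sum of periods 12–16: 2009 + 2100 + 356 + 3955 + 4154 = 12574
Divide by 5: 12574 / 5 = 2514.80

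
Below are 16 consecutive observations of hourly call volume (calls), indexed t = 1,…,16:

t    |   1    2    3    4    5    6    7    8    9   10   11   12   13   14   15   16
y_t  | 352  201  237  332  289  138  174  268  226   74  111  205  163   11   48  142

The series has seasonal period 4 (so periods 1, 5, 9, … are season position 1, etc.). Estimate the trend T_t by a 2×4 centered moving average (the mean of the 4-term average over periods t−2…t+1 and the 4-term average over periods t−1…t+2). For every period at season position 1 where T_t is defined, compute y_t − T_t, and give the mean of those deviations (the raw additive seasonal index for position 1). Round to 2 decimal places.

48.21

Season position 1 occurs at t = 5, 9, 13 (where T_t is defined).
t=5: T_5 = 241.1250; y_5 − T_5 = 289 − 241.1250 = 47.8750
t=9: T_9 = 177.6250; y_9 − T_9 = 226 − 177.6250 = 48.3750
t=13: T_13 = 114.6250; y_13 − T_13 = 163 − 114.6250 = 48.3750
Mean deviation: (47.8750 + 48.3750 + 48.3750) / 3 = 48.21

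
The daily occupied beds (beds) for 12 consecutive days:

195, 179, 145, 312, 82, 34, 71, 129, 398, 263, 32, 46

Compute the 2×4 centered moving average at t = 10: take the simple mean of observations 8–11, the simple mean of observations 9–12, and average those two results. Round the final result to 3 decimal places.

195.125

Sum over 8–11: 129 + 398 + 263 + 32 = 822
Sum over 9–12: 398 + 263 + 32 + 46 = 739
CMA at t=10 = (822 + 739) / (2·4) = 1561 / 8 = 195.125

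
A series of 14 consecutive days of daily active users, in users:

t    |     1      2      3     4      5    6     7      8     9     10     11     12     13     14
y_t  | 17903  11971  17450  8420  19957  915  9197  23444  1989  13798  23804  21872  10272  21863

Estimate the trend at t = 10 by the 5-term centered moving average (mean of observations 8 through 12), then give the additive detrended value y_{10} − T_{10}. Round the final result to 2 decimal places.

Trend T_10 = (23444 + 1989 + 13798 + 23804 + 21872) / 5 = 84907/5 = 16981.4000
Detrended value: 13798 − 16981.4000 = -3183.40

-3183.40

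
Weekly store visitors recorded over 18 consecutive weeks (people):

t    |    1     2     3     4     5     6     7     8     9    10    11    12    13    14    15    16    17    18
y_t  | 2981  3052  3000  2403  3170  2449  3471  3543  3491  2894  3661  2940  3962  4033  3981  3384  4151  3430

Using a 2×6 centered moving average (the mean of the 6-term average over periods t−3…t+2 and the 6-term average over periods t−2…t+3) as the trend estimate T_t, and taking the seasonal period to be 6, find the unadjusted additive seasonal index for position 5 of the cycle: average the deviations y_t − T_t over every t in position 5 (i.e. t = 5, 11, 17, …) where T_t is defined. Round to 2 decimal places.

204.96

Season position 5 occurs at t = 5, 11 (where T_t is defined).
t=5: T_5 = 2965.0833; y_5 − T_5 = 3170 − 2965.0833 = 204.9167
t=11: T_11 = 3456.0000; y_11 − T_11 = 3661 − 3456.0000 = 205.0000
Mean deviation: (204.9167 + 205.0000) / 2 = 204.96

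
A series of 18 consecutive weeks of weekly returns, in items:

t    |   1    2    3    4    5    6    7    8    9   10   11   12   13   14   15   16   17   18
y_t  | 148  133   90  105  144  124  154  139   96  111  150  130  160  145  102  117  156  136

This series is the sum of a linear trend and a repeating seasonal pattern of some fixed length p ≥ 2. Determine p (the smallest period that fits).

6

First differences y_{t+1} − y_t: -15, -43, 15, 39, -20, 30, -15, -43, 15, 39, -20, 30, -15, -43, …
The difference pattern repeats every 6 terms and not for any smaller step, so p = 6.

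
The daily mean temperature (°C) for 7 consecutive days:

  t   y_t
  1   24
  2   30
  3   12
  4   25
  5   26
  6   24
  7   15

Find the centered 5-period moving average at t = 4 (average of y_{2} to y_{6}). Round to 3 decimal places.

23.400

Sum of periods 2–6: 30 + 12 + 25 + 26 + 24 = 117
Divide by 5: 117 / 5 = 23.400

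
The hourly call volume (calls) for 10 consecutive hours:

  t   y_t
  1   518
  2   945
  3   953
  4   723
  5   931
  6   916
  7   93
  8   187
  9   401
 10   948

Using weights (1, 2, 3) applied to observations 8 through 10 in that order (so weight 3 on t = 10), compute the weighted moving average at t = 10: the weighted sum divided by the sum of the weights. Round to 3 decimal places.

638.833

Weighted sum: 1·187 + 2·401 + 3·948 = 187 + 802 + 2844 = 3833
Weight total: 1 + 2 + 3 = 6
WMA = 3833 / 6 = 638.833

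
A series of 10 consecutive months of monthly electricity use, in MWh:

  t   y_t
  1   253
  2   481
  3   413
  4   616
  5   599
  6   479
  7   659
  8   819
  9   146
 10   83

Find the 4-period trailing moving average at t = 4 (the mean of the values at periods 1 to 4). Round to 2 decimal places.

Sum of periods 1–4: 253 + 481 + 413 + 616 = 1763
Divide by 4: 1763 / 4 = 440.75

440.75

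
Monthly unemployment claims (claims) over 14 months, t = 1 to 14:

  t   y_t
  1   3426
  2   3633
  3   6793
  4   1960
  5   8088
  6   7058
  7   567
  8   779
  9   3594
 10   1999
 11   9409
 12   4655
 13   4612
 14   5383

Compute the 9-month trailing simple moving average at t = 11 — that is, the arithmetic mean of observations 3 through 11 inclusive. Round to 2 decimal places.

4471.89

Sum of periods 3–11: 6793 + 1960 + 8088 + 7058 + 567 + 779 + 3594 + 1999 + 9409 = 40247
Divide by 9: 40247 / 9 = 4471.89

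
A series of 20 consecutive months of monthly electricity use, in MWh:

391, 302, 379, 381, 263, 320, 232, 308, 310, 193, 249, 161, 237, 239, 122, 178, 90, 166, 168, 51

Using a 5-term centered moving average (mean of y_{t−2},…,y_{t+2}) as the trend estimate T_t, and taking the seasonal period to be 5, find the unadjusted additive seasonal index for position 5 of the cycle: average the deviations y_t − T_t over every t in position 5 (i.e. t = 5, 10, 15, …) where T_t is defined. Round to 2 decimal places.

Season position 5 occurs at t = 5, 10, 15 (where T_t is defined).
t=5: T_5 = 315.0000; y_5 − T_5 = 263 − 315.0000 = -52.0000
t=10: T_10 = 244.2000; y_10 − T_10 = 193 − 244.2000 = -51.2000
t=15: T_15 = 173.2000; y_15 − T_15 = 122 − 173.2000 = -51.2000
Mean deviation: (-52.0000 + -51.2000 + -51.2000) / 3 = -51.47

-51.47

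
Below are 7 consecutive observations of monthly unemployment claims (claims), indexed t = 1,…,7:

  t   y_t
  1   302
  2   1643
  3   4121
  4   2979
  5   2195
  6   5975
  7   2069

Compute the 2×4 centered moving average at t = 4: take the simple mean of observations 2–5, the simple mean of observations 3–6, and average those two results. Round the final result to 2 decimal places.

3276.00

Sum over 2–5: 1643 + 4121 + 2979 + 2195 = 10938
Sum over 3–6: 4121 + 2979 + 2195 + 5975 = 15270
CMA at t=4 = (10938 + 15270) / (2·4) = 26208 / 8 = 3276.00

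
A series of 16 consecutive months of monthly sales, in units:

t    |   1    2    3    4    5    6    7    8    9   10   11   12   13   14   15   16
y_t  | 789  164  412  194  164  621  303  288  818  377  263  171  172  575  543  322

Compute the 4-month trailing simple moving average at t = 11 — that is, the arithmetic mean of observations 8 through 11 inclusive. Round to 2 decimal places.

436.50

Sum of periods 8–11: 288 + 818 + 377 + 263 = 1746
Divide by 4: 1746 / 4 = 436.50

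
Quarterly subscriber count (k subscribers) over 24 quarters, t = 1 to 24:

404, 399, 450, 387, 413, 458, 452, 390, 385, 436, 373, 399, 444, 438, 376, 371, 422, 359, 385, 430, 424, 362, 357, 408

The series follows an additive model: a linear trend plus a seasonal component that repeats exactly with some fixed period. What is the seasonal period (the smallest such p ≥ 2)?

7

First differences y_{t+1} − y_t: -5, 51, -63, 26, 45, -6, -62, -5, 51, -63, 26, 45, -6, -62, -5, 51, …
The difference pattern repeats every 7 terms and not for any smaller step, so p = 7.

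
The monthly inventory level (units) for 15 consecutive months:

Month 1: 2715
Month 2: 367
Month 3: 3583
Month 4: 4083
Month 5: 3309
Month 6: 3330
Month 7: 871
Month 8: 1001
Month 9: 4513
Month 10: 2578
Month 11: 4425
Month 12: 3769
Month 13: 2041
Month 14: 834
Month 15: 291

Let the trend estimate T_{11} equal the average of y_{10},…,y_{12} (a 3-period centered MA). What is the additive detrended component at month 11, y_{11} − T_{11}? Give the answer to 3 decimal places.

834.333

Trend T_11 = (2578 + 4425 + 3769) / 3 = 10772/3 = 3590.66667
Detrended value: 4425 − 3590.66667 = 834.333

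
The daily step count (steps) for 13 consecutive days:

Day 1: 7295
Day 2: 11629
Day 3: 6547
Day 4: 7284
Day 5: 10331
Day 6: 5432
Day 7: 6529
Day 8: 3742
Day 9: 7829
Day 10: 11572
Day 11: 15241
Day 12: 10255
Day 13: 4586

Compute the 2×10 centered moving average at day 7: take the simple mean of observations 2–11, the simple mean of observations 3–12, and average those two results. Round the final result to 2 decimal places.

8544.90

Sum over 2–11: 11629 + 6547 + 7284 + 10331 + 5432 + 6529 + 3742 + 7829 + 11572 + 15241 = 86136
Sum over 3–12: 6547 + 7284 + 10331 + 5432 + 6529 + 3742 + 7829 + 11572 + 15241 + 10255 = 84762
CMA at t=7 = (86136 + 84762) / (2·10) = 170898 / 20 = 8544.90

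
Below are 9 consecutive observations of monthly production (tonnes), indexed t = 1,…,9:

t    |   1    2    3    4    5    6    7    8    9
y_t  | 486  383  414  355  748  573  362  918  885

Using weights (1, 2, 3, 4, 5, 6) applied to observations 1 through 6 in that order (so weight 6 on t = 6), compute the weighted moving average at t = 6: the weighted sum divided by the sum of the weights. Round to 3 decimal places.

528.190

Weighted sum: 1·486 + 2·383 + 3·414 + 4·355 + 5·748 + 6·573 = 486 + 766 + 1242 + 1420 + 3740 + 3438 = 11092
Weight total: 1 + 2 + 3 + 4 + 5 + 6 = 21
WMA = 11092 / 21 = 528.190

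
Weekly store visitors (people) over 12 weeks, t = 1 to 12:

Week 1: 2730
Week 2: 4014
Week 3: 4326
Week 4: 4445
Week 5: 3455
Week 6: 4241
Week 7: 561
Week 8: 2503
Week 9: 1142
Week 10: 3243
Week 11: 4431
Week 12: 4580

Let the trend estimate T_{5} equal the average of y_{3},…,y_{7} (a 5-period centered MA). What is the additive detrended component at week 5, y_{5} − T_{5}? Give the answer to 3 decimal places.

49.400

Trend T_5 = (4326 + 4445 + 3455 + 4241 + 561) / 5 = 17028/5 = 3405.60000
Detrended value: 3455 − 3405.60000 = 49.400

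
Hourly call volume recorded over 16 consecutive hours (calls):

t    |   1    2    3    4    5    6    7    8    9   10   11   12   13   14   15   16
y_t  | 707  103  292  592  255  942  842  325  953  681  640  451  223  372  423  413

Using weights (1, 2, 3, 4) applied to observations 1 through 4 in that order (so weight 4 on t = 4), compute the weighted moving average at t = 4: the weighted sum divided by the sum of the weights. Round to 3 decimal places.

Weighted sum: 1·707 + 2·103 + 3·292 + 4·592 = 707 + 206 + 876 + 2368 = 4157
Weight total: 1 + 2 + 3 + 4 = 10
WMA = 4157 / 10 = 415.700

415.700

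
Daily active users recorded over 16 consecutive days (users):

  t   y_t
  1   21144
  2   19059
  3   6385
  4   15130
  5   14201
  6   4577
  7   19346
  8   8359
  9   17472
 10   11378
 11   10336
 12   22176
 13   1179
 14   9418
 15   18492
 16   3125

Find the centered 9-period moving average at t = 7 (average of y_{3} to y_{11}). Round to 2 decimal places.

11909.33

Sum of periods 3–11: 6385 + 15130 + 14201 + 4577 + 19346 + 8359 + 17472 + 11378 + 10336 = 107184
Divide by 9: 107184 / 9 = 11909.33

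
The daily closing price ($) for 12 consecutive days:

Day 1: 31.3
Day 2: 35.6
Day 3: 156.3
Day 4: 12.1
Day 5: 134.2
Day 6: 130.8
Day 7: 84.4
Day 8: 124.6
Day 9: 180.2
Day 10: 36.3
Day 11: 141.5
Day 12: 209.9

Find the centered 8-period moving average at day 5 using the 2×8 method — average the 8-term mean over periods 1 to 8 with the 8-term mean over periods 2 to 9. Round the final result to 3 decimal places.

97.969

Sum over 1–8: 31.3 + 35.6 + 156.3 + 12.1 + 134.2 + 130.8 + 84.4 + 124.6 = 709.3
Sum over 2–9: 35.6 + 156.3 + 12.1 + 134.2 + 130.8 + 84.4 + 124.6 + 180.2 = 858.2
CMA at t=5 = (709.3 + 858.2) / (2·8) = 1567.5 / 16 = 97.969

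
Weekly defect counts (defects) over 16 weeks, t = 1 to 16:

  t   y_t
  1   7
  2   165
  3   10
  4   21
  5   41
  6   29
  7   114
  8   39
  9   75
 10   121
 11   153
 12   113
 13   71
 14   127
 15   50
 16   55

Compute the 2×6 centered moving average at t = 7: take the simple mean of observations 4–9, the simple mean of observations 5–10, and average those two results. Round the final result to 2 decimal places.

Sum over 4–9: 21 + 41 + 29 + 114 + 39 + 75 = 319
Sum over 5–10: 41 + 29 + 114 + 39 + 75 + 121 = 419
CMA at t=7 = (319 + 419) / (2·6) = 738 / 12 = 61.50

61.50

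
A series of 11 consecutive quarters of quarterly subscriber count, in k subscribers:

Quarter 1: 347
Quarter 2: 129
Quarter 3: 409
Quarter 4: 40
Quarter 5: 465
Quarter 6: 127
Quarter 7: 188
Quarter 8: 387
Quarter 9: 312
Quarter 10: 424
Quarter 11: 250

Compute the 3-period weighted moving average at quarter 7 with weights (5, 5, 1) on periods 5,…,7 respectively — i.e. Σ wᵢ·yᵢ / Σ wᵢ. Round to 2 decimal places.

286.18

Weighted sum: 5·465 + 5·127 + 1·188 = 2325 + 635 + 188 = 3148
Weight total: 5 + 5 + 1 = 11
WMA = 3148 / 11 = 286.18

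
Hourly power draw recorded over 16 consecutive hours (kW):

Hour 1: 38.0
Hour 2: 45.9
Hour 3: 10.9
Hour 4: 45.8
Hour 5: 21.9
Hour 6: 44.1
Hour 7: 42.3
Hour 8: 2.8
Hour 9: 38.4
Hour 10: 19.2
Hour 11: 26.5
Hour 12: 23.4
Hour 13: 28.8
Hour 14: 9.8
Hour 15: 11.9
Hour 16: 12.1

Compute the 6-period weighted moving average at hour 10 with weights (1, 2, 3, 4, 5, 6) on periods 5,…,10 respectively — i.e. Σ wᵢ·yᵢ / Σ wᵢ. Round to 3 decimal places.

Weighted sum: 1·21.9 + 2·44.1 + 3·42.3 + 4·2.8 + 5·38.4 + 6·19.2 = 21.9 + 88.2 + 126.9 + 11.2 + 192.0 + 115.2 = 555.4
Weight total: 1 + 2 + 3 + 4 + 5 + 6 = 21
WMA = 555.4 / 21 = 26.448

26.448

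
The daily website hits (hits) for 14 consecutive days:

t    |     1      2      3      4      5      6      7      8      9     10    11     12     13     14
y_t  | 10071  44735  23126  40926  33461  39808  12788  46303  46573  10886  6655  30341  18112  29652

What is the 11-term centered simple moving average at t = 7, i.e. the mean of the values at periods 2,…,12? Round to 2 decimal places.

Sum of periods 2–12: 44735 + 23126 + 40926 + 33461 + 39808 + 12788 + 46303 + 46573 + 10886 + 6655 + 30341 = 335602
Divide by 11: 335602 / 11 = 30509.27

30509.27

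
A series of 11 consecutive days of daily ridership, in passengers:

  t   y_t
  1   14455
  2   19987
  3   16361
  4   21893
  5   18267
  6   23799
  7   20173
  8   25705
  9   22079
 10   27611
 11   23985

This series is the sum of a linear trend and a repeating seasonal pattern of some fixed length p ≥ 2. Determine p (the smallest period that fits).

2

First differences y_{t+1} − y_t: 5532, -3626, 5532, -3626, 5532, -3626, …
The difference pattern repeats every 2 terms and not for any smaller step, so p = 2.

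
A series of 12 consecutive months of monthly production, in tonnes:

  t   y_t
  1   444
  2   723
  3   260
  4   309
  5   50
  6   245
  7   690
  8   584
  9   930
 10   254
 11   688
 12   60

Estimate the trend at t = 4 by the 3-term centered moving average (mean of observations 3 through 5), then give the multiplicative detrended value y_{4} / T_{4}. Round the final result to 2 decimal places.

Trend T_4 = (260 + 309 + 50) / 3 = 619/3 = 206.3333
Ratio to trend: 309 / 206.3333 = 1.50

1.50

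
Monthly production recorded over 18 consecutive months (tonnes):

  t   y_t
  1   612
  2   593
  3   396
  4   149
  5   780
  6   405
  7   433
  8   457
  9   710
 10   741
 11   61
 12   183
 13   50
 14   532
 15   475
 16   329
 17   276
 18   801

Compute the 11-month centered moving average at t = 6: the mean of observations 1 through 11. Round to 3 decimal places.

485.182

Sum of periods 1–11: 612 + 593 + 396 + 149 + 780 + 405 + 433 + 457 + 710 + 741 + 61 = 5337
Divide by 11: 5337 / 11 = 485.182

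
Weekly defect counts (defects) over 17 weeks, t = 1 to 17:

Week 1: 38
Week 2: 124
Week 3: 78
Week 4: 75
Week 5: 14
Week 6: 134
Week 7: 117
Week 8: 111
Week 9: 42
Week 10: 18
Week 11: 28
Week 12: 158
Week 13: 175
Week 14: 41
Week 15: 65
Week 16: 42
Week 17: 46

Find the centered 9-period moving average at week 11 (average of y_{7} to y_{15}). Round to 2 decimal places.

Sum of periods 7–15: 117 + 111 + 42 + 18 + 28 + 158 + 175 + 41 + 65 = 755
Divide by 9: 755 / 9 = 83.89

83.89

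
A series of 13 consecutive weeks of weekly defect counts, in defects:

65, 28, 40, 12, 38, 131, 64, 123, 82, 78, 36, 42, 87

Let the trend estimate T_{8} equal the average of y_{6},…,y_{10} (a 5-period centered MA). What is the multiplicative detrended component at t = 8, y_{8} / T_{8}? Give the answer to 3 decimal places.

Trend T_8 = (131 + 64 + 123 + 82 + 78) / 5 = 478/5 = 95.60000
Ratio to trend: 123 / 95.60000 = 1.287

1.287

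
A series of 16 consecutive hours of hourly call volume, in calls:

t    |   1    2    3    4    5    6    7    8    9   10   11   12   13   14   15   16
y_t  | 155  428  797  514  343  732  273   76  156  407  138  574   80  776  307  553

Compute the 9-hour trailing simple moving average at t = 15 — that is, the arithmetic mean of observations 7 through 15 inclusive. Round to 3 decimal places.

309.667

Sum of periods 7–15: 273 + 76 + 156 + 407 + 138 + 574 + 80 + 776 + 307 = 2787
Divide by 9: 2787 / 9 = 309.667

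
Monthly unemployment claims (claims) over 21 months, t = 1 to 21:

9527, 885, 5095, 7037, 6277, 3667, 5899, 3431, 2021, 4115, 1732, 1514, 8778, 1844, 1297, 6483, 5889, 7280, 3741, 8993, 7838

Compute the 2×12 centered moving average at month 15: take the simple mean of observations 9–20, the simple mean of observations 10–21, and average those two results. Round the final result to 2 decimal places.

4716.29

Sum over 9–20: 2021 + 4115 + 1732 + 1514 + 8778 + 1844 + 1297 + 6483 + 5889 + 7280 + 3741 + 8993 = 53687
Sum over 10–21: 4115 + 1732 + 1514 + 8778 + 1844 + 1297 + 6483 + 5889 + 7280 + 3741 + 8993 + 7838 = 59504
CMA at t=15 = (53687 + 59504) / (2·12) = 113191 / 24 = 4716.29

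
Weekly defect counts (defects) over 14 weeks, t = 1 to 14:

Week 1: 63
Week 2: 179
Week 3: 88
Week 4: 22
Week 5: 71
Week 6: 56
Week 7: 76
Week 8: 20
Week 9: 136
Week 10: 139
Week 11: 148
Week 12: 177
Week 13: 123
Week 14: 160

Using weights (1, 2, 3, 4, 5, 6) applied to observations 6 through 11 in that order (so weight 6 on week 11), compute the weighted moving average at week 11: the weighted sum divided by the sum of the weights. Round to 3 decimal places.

114.048

Weighted sum: 1·56 + 2·76 + 3·20 + 4·136 + 5·139 + 6·148 = 56 + 152 + 60 + 544 + 695 + 888 = 2395
Weight total: 1 + 2 + 3 + 4 + 5 + 6 = 21
WMA = 2395 / 21 = 114.048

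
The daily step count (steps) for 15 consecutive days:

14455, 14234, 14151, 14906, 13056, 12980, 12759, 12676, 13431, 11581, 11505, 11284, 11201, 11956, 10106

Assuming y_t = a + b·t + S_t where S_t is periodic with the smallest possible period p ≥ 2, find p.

First differences y_{t+1} − y_t: -221, -83, 755, -1850, -76, -221, -83, 755, -1850, -76, -221, -83, …
The difference pattern repeats every 5 terms and not for any smaller step, so p = 5.

5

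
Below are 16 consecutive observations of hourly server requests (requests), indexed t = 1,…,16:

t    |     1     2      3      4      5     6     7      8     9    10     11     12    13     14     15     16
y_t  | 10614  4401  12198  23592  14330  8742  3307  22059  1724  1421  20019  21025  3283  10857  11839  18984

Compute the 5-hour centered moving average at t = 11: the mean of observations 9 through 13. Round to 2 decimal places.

9494.40

Sum of periods 9–13: 1724 + 1421 + 20019 + 21025 + 3283 = 47472
Divide by 5: 47472 / 5 = 9494.40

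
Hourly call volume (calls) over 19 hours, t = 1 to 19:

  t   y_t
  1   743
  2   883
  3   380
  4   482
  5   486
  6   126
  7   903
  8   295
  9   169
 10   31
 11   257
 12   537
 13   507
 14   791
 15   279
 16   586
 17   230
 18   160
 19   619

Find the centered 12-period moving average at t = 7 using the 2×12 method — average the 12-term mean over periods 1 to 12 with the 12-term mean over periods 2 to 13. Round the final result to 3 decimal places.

Sum over 1–12: 743 + 883 + 380 + 482 + 486 + 126 + 903 + 295 + 169 + 31 + 257 + 537 = 5292
Sum over 2–13: 883 + 380 + 482 + 486 + 126 + 903 + 295 + 169 + 31 + 257 + 537 + 507 = 5056
CMA at t=7 = (5292 + 5056) / (2·12) = 10348 / 24 = 431.167

431.167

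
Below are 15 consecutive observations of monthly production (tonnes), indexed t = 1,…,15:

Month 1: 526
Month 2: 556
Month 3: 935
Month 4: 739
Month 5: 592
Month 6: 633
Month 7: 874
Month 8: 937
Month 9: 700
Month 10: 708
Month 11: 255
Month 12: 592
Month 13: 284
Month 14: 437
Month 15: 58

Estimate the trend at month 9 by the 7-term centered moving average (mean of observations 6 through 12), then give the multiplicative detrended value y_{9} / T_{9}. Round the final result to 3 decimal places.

1.043

Trend T_9 = (633 + 874 + 937 + 700 + 708 + 255 + 592) / 7 = 4699/7 = 671.28571
Ratio to trend: 700 / 671.28571 = 1.043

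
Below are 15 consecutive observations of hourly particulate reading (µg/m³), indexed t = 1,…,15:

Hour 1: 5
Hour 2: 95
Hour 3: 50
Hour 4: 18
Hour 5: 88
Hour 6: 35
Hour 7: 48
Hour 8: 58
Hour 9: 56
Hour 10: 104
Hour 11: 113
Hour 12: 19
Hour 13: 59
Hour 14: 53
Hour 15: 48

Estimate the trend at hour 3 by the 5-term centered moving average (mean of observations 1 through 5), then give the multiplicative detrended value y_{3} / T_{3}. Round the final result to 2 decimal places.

Trend T_3 = (5 + 95 + 50 + 18 + 88) / 5 = 256/5 = 51.2000
Ratio to trend: 50 / 51.2000 = 0.98

0.98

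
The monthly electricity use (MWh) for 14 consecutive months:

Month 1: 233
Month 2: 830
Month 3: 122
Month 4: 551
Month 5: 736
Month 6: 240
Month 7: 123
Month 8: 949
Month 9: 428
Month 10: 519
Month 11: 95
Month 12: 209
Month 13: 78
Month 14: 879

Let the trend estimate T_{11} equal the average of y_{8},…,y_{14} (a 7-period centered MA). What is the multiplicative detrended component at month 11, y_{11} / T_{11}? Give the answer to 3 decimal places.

0.211

Trend T_11 = (949 + 428 + 519 + 95 + 209 + 78 + 879) / 7 = 3157/7 = 451.00000
Ratio to trend: 95 / 451.00000 = 0.211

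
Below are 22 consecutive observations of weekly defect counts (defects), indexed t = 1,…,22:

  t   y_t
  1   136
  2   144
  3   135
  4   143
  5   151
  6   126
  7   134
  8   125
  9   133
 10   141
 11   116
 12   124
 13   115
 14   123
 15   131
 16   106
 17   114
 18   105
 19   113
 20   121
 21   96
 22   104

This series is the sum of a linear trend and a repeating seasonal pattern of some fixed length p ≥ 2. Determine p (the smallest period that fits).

5

First differences y_{t+1} − y_t: 8, -9, 8, 8, -25, 8, -9, 8, 8, -25, 8, -9, …
The difference pattern repeats every 5 terms and not for any smaller step, so p = 5.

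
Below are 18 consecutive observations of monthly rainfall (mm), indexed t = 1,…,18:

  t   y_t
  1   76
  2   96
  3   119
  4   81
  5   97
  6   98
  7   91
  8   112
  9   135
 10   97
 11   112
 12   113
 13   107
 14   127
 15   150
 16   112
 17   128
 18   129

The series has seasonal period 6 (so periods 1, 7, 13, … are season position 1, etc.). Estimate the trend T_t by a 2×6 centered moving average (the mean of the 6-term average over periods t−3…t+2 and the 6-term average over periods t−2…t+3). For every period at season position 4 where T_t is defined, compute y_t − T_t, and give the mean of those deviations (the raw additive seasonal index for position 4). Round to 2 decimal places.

-14.54

Season position 4 occurs at t = 4, 10 (where T_t is defined).
t=4: T_4 = 95.7500; y_4 − T_4 = 81 − 95.7500 = -14.7500
t=10: T_10 = 111.3333; y_10 − T_10 = 97 − 111.3333 = -14.3333
Mean deviation: (-14.7500 + -14.3333) / 2 = -14.54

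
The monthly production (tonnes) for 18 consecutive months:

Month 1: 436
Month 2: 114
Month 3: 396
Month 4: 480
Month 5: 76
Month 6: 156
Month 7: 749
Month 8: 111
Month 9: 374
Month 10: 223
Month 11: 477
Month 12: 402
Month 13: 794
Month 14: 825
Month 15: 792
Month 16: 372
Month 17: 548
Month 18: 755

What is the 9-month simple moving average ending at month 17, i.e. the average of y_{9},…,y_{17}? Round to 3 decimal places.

Sum of periods 9–17: 374 + 223 + 477 + 402 + 794 + 825 + 792 + 372 + 548 = 4807
Divide by 9: 4807 / 9 = 534.111

534.111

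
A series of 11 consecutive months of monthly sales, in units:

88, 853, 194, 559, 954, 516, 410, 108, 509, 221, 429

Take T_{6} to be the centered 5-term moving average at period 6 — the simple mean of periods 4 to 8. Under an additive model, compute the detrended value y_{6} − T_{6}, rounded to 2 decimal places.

Trend T_6 = (559 + 954 + 516 + 410 + 108) / 5 = 2547/5 = 509.4000
Detrended value: 516 − 509.4000 = 6.60

6.60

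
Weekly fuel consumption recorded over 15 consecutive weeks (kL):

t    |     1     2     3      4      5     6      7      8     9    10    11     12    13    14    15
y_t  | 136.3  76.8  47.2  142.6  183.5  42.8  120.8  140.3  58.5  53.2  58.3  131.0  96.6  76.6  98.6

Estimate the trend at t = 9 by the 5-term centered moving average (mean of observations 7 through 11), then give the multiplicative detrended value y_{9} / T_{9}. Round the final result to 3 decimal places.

Trend T_9 = (120.8 + 140.3 + 58.5 + 53.2 + 58.3) / 5 = 431.1/5 = 86.22000
Ratio to trend: 58.5 / 86.22000 = 0.678

0.678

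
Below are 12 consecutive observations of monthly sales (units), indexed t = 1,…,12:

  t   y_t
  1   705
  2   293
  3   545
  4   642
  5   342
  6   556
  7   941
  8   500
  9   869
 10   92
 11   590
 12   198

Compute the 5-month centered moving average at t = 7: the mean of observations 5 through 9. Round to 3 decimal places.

Sum of periods 5–9: 342 + 556 + 941 + 500 + 869 = 3208
Divide by 5: 3208 / 5 = 641.600

641.600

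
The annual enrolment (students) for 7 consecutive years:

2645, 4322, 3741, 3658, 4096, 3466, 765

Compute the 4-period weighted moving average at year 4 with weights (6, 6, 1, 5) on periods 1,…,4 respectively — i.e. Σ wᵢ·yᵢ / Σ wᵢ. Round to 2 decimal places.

3546.28

Weighted sum: 6·2645 + 6·4322 + 1·3741 + 5·3658 = 15870 + 25932 + 3741 + 18290 = 63833
Weight total: 6 + 6 + 1 + 5 = 18
WMA = 63833 / 18 = 3546.28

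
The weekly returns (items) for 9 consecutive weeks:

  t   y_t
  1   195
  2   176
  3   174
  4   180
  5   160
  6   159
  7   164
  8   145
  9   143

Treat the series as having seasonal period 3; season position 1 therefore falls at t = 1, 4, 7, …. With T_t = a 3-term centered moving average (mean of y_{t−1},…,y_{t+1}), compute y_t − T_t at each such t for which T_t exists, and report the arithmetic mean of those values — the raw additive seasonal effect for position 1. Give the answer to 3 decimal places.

8.333

Season position 1 occurs at t = 4, 7 (where T_t is defined).
t=4: T_4 = 171.33333; y_4 − T_4 = 180 − 171.33333 = 8.66667
t=7: T_7 = 156.00000; y_7 − T_7 = 164 − 156.00000 = 8.00000
Mean deviation: (8.66667 + 8.00000) / 2 = 8.333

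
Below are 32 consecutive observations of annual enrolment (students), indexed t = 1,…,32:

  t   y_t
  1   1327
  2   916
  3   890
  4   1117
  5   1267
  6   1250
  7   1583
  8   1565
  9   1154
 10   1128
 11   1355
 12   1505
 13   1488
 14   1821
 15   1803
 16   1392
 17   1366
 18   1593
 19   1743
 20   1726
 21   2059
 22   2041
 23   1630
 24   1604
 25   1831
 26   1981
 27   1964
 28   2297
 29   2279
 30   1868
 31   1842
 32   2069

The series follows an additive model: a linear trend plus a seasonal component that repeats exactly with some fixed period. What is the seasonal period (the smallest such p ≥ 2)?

7

First differences y_{t+1} − y_t: -411, -26, 227, 150, -17, 333, -18, -411, -26, 227, 150, -17, 333, -18, -411, -26, …
The difference pattern repeats every 7 terms and not for any smaller step, so p = 7.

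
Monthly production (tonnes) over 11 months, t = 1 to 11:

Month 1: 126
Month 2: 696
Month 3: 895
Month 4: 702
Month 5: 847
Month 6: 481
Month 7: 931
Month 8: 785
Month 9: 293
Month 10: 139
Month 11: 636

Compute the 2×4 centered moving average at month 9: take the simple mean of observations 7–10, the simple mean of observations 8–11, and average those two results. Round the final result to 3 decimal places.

Sum over 7–10: 931 + 785 + 293 + 139 = 2148
Sum over 8–11: 785 + 293 + 139 + 636 = 1853
CMA at t=9 = (2148 + 1853) / (2·4) = 4001 / 8 = 500.125

500.125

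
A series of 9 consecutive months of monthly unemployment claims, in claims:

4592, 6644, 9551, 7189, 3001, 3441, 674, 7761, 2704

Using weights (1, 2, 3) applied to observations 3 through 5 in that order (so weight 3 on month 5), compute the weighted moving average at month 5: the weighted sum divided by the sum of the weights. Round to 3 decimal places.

5488.667

Weighted sum: 1·9551 + 2·7189 + 3·3001 = 9551 + 14378 + 9003 = 32932
Weight total: 1 + 2 + 3 = 6
WMA = 32932 / 6 = 5488.667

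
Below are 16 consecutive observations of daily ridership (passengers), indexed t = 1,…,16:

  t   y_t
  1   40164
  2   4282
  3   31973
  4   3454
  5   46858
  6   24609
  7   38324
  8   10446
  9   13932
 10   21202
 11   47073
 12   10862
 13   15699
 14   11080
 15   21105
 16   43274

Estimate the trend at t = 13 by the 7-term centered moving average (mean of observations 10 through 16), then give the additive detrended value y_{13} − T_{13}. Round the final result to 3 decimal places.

-8628.857

Trend T_13 = (21202 + 47073 + 10862 + 15699 + 11080 + 21105 + 43274) / 7 = 170295/7 = 24327.85714
Detrended value: 15699 − 24327.85714 = -8628.857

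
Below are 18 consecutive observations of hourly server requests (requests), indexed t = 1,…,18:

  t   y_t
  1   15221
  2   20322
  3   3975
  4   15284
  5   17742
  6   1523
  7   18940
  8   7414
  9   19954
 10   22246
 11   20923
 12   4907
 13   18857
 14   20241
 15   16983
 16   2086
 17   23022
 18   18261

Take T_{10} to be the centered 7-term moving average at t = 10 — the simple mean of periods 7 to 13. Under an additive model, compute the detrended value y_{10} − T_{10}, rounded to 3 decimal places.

Trend T_10 = (18940 + 7414 + 19954 + 22246 + 20923 + 4907 + 18857) / 7 = 113241/7 = 16177.28571
Detrended value: 22246 − 16177.28571 = 6068.714

6068.714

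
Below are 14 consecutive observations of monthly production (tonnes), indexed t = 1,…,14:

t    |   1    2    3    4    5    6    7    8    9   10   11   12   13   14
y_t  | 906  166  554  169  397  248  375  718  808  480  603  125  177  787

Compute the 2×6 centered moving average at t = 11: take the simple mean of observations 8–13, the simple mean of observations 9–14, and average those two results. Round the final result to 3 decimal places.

Sum over 8–13: 718 + 808 + 480 + 603 + 125 + 177 = 2911
Sum over 9–14: 808 + 480 + 603 + 125 + 177 + 787 = 2980
CMA at t=11 = (2911 + 2980) / (2·6) = 5891 / 12 = 490.917

490.917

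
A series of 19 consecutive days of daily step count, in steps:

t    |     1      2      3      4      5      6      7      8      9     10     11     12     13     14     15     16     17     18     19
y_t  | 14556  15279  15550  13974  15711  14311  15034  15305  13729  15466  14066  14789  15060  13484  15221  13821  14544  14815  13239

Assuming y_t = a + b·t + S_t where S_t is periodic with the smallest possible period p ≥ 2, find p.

5

First differences y_{t+1} − y_t: 723, 271, -1576, 1737, -1400, 723, 271, -1576, 1737, -1400, 723, 271, …
The difference pattern repeats every 5 terms and not for any smaller step, so p = 5.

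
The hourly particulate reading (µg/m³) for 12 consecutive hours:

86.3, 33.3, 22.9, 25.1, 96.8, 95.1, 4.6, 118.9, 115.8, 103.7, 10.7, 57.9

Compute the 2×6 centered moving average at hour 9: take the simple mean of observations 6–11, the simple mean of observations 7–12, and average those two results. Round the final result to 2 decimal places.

71.70

Sum over 6–11: 95.1 + 4.6 + 118.9 + 115.8 + 103.7 + 10.7 = 448.8
Sum over 7–12: 4.6 + 118.9 + 115.8 + 103.7 + 10.7 + 57.9 = 411.6
CMA at t=9 = (448.8 + 411.6) / (2·6) = 860.4 / 12 = 71.70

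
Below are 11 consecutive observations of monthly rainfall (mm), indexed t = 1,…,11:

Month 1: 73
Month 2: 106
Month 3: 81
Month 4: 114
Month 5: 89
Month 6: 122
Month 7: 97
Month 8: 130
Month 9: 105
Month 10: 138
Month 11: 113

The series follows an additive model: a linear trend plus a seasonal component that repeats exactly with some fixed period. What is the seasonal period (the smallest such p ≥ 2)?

First differences y_{t+1} − y_t: 33, -25, 33, -25, 33, -25, …
The difference pattern repeats every 2 terms and not for any smaller step, so p = 2.

2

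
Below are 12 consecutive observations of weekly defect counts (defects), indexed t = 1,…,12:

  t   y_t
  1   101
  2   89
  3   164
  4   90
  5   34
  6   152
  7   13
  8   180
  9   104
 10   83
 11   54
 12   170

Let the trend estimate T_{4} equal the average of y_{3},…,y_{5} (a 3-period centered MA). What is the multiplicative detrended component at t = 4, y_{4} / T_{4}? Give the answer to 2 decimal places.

Trend T_4 = (164 + 90 + 34) / 3 = 288/3 = 96.0000
Ratio to trend: 90 / 96.0000 = 0.94

0.94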